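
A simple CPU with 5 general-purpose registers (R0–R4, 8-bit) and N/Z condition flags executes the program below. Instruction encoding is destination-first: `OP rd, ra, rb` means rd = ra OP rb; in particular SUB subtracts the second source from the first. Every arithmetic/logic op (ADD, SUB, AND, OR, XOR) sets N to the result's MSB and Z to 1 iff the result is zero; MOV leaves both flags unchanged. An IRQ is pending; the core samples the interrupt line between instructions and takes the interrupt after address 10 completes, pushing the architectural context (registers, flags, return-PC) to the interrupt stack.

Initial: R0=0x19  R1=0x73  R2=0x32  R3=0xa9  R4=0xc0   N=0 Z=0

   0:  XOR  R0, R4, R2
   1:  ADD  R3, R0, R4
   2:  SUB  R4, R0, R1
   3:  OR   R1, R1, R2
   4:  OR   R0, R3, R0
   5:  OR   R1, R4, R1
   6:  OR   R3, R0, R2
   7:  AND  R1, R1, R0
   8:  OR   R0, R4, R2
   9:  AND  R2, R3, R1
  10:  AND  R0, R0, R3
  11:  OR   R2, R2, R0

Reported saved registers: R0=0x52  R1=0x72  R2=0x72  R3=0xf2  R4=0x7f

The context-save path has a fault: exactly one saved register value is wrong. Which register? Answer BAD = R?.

after  0: R0=0xf2 R1=0x73 R2=0x32 R3=0xa9 R4=0xc0  N=1 Z=0
after  1: R0=0xf2 R1=0x73 R2=0x32 R3=0xb2 R4=0xc0  N=1 Z=0
after  2: R0=0xf2 R1=0x73 R2=0x32 R3=0xb2 R4=0x7f  N=0 Z=0
after  3: R0=0xf2 R1=0x73 R2=0x32 R3=0xb2 R4=0x7f  N=0 Z=0
after  4: R0=0xf2 R1=0x73 R2=0x32 R3=0xb2 R4=0x7f  N=1 Z=0
after  5: R0=0xf2 R1=0x7f R2=0x32 R3=0xb2 R4=0x7f  N=0 Z=0
after  6: R0=0xf2 R1=0x7f R2=0x32 R3=0xf2 R4=0x7f  N=1 Z=0
after  7: R0=0xf2 R1=0x72 R2=0x32 R3=0xf2 R4=0x7f  N=0 Z=0
after  8: R0=0x7f R1=0x72 R2=0x32 R3=0xf2 R4=0x7f  N=0 Z=0
after  9: R0=0x7f R1=0x72 R2=0x72 R3=0xf2 R4=0x7f  N=0 Z=0
after 10: R0=0x72 R1=0x72 R2=0x72 R3=0xf2 R4=0x7f  N=0 Z=0
-- IRQ taken; context saved, return-PC = 11 --
mismatch: R0: reported 0x52 vs actual 0x72

BAD = R0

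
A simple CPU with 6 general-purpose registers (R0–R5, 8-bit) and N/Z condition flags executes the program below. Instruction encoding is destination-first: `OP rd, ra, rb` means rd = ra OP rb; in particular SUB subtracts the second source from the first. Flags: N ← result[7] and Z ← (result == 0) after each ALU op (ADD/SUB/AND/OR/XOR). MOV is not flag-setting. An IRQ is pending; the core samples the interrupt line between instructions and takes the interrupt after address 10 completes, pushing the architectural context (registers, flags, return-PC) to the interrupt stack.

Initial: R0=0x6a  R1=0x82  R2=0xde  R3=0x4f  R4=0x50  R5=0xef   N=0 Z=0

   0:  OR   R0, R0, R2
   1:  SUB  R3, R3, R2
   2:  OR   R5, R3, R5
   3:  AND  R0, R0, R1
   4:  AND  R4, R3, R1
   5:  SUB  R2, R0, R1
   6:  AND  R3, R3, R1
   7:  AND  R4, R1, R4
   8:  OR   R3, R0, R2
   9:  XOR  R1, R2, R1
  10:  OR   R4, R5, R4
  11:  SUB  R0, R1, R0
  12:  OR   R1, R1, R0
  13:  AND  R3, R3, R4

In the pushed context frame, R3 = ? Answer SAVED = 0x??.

SAVED = 0x82

after  0: R0=0xfe R1=0x82 R2=0xde R3=0x4f R4=0x50 R5=0xef  N=1 Z=0
after  1: R0=0xfe R1=0x82 R2=0xde R3=0x71 R4=0x50 R5=0xef  N=0 Z=0
after  2: R0=0xfe R1=0x82 R2=0xde R3=0x71 R4=0x50 R5=0xff  N=1 Z=0
after  3: R0=0x82 R1=0x82 R2=0xde R3=0x71 R4=0x50 R5=0xff  N=1 Z=0
after  4: R0=0x82 R1=0x82 R2=0xde R3=0x71 R4=0x00 R5=0xff  N=0 Z=1
after  5: R0=0x82 R1=0x82 R2=0x00 R3=0x71 R4=0x00 R5=0xff  N=0 Z=1
after  6: R0=0x82 R1=0x82 R2=0x00 R3=0x00 R4=0x00 R5=0xff  N=0 Z=1
after  7: R0=0x82 R1=0x82 R2=0x00 R3=0x00 R4=0x00 R5=0xff  N=0 Z=1
after  8: R0=0x82 R1=0x82 R2=0x00 R3=0x82 R4=0x00 R5=0xff  N=1 Z=0
after  9: R0=0x82 R1=0x82 R2=0x00 R3=0x82 R4=0x00 R5=0xff  N=1 Z=0
after 10: R0=0x82 R1=0x82 R2=0x00 R3=0x82 R4=0xff R5=0xff  N=1 Z=0
-- IRQ taken; context saved, return-PC = 11 --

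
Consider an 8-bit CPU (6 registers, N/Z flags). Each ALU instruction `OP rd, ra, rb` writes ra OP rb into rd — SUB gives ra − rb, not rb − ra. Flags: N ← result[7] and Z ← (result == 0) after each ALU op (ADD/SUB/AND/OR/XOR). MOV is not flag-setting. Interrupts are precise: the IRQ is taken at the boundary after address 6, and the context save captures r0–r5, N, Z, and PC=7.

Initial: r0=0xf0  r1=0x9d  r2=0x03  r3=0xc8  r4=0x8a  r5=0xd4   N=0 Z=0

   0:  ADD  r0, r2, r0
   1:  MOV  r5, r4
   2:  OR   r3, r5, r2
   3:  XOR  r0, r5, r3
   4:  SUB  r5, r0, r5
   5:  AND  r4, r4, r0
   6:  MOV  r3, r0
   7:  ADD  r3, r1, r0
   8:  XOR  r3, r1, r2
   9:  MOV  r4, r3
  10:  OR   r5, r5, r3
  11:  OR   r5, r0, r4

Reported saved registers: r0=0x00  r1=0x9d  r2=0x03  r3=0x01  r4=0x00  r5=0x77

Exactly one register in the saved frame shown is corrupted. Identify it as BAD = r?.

after  0: r0=0xf3 r1=0x9d r2=0x03 r3=0xc8 r4=0x8a r5=0xd4  N=1 Z=0
after  1: r0=0xf3 r1=0x9d r2=0x03 r3=0xc8 r4=0x8a r5=0x8a  N=1 Z=0
after  2: r0=0xf3 r1=0x9d r2=0x03 r3=0x8b r4=0x8a r5=0x8a  N=1 Z=0
after  3: r0=0x01 r1=0x9d r2=0x03 r3=0x8b r4=0x8a r5=0x8a  N=0 Z=0
after  4: r0=0x01 r1=0x9d r2=0x03 r3=0x8b r4=0x8a r5=0x77  N=0 Z=0
after  5: r0=0x01 r1=0x9d r2=0x03 r3=0x8b r4=0x00 r5=0x77  N=0 Z=1
after  6: r0=0x01 r1=0x9d r2=0x03 r3=0x01 r4=0x00 r5=0x77  N=0 Z=1
-- IRQ taken; context saved, return-PC = 7 --
mismatch: r0: reported 0x00 vs actual 0x01

BAD = r0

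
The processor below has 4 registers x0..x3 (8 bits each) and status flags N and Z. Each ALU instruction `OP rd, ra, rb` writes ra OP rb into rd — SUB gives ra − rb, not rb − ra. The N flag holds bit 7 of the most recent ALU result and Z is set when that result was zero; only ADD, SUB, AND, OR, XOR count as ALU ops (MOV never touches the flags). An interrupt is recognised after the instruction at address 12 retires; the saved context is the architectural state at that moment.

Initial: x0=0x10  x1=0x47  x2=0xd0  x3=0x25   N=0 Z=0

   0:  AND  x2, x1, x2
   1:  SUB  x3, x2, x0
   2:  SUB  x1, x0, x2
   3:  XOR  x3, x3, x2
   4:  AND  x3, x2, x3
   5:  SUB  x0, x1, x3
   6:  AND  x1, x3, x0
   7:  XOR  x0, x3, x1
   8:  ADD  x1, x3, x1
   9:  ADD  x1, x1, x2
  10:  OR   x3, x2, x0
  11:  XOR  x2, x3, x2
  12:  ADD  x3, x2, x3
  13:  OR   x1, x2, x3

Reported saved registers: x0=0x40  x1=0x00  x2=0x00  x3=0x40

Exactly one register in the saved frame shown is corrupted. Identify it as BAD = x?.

BAD = x1

after  0: x0=0x10 x1=0x47 x2=0x40 x3=0x25  N=0 Z=0
after  1: x0=0x10 x1=0x47 x2=0x40 x3=0x30  N=0 Z=0
after  2: x0=0x10 x1=0xd0 x2=0x40 x3=0x30  N=1 Z=0
after  3: x0=0x10 x1=0xd0 x2=0x40 x3=0x70  N=0 Z=0
after  4: x0=0x10 x1=0xd0 x2=0x40 x3=0x40  N=0 Z=0
after  5: x0=0x90 x1=0xd0 x2=0x40 x3=0x40  N=1 Z=0
after  6: x0=0x90 x1=0x00 x2=0x40 x3=0x40  N=0 Z=1
after  7: x0=0x40 x1=0x00 x2=0x40 x3=0x40  N=0 Z=0
after  8: x0=0x40 x1=0x40 x2=0x40 x3=0x40  N=0 Z=0
after  9: x0=0x40 x1=0x80 x2=0x40 x3=0x40  N=1 Z=0
after 10: x0=0x40 x1=0x80 x2=0x40 x3=0x40  N=0 Z=0
after 11: x0=0x40 x1=0x80 x2=0x00 x3=0x40  N=0 Z=1
after 12: x0=0x40 x1=0x80 x2=0x00 x3=0x40  N=0 Z=0
-- IRQ taken; context saved, return-PC = 13 --
mismatch: x1: reported 0x00 vs actual 0x80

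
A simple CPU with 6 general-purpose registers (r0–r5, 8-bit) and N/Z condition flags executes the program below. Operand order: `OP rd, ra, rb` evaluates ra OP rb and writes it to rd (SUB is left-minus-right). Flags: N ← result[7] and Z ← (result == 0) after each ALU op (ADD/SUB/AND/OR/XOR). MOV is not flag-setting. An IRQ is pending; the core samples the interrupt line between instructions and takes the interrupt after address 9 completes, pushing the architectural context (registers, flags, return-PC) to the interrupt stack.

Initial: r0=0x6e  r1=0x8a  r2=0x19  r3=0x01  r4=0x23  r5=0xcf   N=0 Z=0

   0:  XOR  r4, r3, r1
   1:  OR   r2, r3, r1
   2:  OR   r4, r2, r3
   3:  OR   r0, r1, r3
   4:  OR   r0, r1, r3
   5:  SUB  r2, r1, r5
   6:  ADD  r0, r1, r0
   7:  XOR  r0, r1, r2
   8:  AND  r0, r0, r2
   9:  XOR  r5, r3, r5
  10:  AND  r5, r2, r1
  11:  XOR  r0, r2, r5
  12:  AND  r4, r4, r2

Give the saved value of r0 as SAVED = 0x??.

after  0: r0=0x6e r1=0x8a r2=0x19 r3=0x01 r4=0x8b r5=0xcf  N=1 Z=0
after  1: r0=0x6e r1=0x8a r2=0x8b r3=0x01 r4=0x8b r5=0xcf  N=1 Z=0
after  2: r0=0x6e r1=0x8a r2=0x8b r3=0x01 r4=0x8b r5=0xcf  N=1 Z=0
after  3: r0=0x8b r1=0x8a r2=0x8b r3=0x01 r4=0x8b r5=0xcf  N=1 Z=0
after  4: r0=0x8b r1=0x8a r2=0x8b r3=0x01 r4=0x8b r5=0xcf  N=1 Z=0
after  5: r0=0x8b r1=0x8a r2=0xbb r3=0x01 r4=0x8b r5=0xcf  N=1 Z=0
after  6: r0=0x15 r1=0x8a r2=0xbb r3=0x01 r4=0x8b r5=0xcf  N=0 Z=0
after  7: r0=0x31 r1=0x8a r2=0xbb r3=0x01 r4=0x8b r5=0xcf  N=0 Z=0
after  8: r0=0x31 r1=0x8a r2=0xbb r3=0x01 r4=0x8b r5=0xcf  N=0 Z=0
after  9: r0=0x31 r1=0x8a r2=0xbb r3=0x01 r4=0x8b r5=0xce  N=1 Z=0
-- IRQ taken; context saved, return-PC = 10 --

SAVED = 0x31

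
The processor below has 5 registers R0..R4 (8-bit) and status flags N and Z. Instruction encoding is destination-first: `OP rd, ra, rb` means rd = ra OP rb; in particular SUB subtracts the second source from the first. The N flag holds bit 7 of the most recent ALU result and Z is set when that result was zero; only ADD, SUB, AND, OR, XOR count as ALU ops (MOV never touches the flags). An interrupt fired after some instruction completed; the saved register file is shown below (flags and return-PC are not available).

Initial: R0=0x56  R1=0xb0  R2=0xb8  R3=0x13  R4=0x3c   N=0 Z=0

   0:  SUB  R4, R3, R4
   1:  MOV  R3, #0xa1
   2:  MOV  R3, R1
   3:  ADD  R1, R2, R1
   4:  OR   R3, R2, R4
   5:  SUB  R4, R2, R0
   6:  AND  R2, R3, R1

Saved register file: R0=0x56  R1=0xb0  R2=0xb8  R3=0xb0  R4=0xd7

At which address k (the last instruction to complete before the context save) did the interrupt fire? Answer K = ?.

after  0: R0=0x56 R1=0xb0 R2=0xb8 R3=0x13 R4=0xd7  N=1 Z=0
after  1: R0=0x56 R1=0xb0 R2=0xb8 R3=0xa1 R4=0xd7  N=1 Z=0
after  2: R0=0x56 R1=0xb0 R2=0xb8 R3=0xb0 R4=0xd7  N=1 Z=0
-- IRQ taken; context saved, return-PC = 3 --

K = 2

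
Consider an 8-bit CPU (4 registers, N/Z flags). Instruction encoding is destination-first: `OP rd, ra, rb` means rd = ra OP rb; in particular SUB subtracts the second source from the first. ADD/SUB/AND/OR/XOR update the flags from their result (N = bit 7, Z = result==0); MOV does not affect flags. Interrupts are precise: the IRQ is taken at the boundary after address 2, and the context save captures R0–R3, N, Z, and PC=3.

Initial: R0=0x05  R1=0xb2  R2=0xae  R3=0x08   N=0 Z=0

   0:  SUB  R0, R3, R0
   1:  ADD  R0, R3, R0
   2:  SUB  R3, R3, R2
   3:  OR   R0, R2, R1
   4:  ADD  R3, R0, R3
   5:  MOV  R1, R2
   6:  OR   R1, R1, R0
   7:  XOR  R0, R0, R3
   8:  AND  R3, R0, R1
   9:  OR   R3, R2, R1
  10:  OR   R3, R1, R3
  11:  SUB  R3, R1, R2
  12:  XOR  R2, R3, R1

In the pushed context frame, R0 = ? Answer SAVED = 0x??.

SAVED = 0x0b

after  0: R0=0x03 R1=0xb2 R2=0xae R3=0x08  N=0 Z=0
after  1: R0=0x0b R1=0xb2 R2=0xae R3=0x08  N=0 Z=0
after  2: R0=0x0b R1=0xb2 R2=0xae R3=0x5a  N=0 Z=0
-- IRQ taken; context saved, return-PC = 3 --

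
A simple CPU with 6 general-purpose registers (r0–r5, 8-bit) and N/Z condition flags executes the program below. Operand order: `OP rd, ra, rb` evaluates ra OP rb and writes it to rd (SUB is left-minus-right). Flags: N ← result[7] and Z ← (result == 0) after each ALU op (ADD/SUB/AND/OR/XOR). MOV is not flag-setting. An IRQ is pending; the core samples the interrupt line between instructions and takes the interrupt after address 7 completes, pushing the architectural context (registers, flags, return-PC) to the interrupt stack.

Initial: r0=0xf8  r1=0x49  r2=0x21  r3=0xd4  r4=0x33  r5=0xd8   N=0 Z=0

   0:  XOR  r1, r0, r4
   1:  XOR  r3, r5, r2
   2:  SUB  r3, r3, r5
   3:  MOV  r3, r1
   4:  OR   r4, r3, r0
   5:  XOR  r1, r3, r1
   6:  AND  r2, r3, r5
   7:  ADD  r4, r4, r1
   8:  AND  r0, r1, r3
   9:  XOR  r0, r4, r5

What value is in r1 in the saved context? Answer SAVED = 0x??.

SAVED = 0x00

after  0: r0=0xf8 r1=0xcb r2=0x21 r3=0xd4 r4=0x33 r5=0xd8  N=1 Z=0
after  1: r0=0xf8 r1=0xcb r2=0x21 r3=0xf9 r4=0x33 r5=0xd8  N=1 Z=0
after  2: r0=0xf8 r1=0xcb r2=0x21 r3=0x21 r4=0x33 r5=0xd8  N=0 Z=0
after  3: r0=0xf8 r1=0xcb r2=0x21 r3=0xcb r4=0x33 r5=0xd8  N=0 Z=0
after  4: r0=0xf8 r1=0xcb r2=0x21 r3=0xcb r4=0xfb r5=0xd8  N=1 Z=0
after  5: r0=0xf8 r1=0x00 r2=0x21 r3=0xcb r4=0xfb r5=0xd8  N=0 Z=1
after  6: r0=0xf8 r1=0x00 r2=0xc8 r3=0xcb r4=0xfb r5=0xd8  N=1 Z=0
after  7: r0=0xf8 r1=0x00 r2=0xc8 r3=0xcb r4=0xfb r5=0xd8  N=1 Z=0
-- IRQ taken; context saved, return-PC = 8 --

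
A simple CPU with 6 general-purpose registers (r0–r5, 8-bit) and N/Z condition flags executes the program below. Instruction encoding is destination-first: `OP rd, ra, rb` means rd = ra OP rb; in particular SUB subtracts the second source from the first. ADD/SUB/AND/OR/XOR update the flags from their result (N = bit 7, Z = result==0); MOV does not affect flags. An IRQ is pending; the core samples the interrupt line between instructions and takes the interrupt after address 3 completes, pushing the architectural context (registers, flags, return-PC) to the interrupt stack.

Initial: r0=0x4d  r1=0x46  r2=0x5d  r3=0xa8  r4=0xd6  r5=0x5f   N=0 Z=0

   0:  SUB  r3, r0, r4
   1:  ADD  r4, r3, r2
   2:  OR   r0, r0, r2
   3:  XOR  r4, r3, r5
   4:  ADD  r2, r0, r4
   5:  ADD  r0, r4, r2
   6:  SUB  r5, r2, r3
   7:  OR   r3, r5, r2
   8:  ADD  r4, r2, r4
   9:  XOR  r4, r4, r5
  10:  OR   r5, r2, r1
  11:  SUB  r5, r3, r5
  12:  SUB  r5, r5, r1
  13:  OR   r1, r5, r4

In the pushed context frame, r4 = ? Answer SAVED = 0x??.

SAVED = 0x28

after  0: r0=0x4d r1=0x46 r2=0x5d r3=0x77 r4=0xd6 r5=0x5f  N=0 Z=0
after  1: r0=0x4d r1=0x46 r2=0x5d r3=0x77 r4=0xd4 r5=0x5f  N=1 Z=0
after  2: r0=0x5d r1=0x46 r2=0x5d r3=0x77 r4=0xd4 r5=0x5f  N=0 Z=0
after  3: r0=0x5d r1=0x46 r2=0x5d r3=0x77 r4=0x28 r5=0x5f  N=0 Z=0
-- IRQ taken; context saved, return-PC = 4 --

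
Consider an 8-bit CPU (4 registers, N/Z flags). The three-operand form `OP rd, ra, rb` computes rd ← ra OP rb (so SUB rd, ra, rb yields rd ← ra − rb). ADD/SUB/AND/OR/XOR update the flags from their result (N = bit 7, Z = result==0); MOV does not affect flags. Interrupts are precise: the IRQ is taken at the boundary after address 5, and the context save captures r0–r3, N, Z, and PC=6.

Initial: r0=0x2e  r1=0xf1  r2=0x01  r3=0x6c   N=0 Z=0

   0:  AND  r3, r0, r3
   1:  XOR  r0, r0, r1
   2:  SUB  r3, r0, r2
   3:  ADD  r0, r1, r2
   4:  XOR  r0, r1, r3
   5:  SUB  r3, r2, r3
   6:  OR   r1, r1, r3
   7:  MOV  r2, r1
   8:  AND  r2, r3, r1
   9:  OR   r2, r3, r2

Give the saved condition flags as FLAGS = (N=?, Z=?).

after  0: r0=0x2e r1=0xf1 r2=0x01 r3=0x2c  N=0 Z=0
after  1: r0=0xdf r1=0xf1 r2=0x01 r3=0x2c  N=1 Z=0
after  2: r0=0xdf r1=0xf1 r2=0x01 r3=0xde  N=1 Z=0
after  3: r0=0xf2 r1=0xf1 r2=0x01 r3=0xde  N=1 Z=0
after  4: r0=0x2f r1=0xf1 r2=0x01 r3=0xde  N=0 Z=0
after  5: r0=0x2f r1=0xf1 r2=0x01 r3=0x23  N=0 Z=0
-- IRQ taken; context saved, return-PC = 6 --

FLAGS = (N=0, Z=0)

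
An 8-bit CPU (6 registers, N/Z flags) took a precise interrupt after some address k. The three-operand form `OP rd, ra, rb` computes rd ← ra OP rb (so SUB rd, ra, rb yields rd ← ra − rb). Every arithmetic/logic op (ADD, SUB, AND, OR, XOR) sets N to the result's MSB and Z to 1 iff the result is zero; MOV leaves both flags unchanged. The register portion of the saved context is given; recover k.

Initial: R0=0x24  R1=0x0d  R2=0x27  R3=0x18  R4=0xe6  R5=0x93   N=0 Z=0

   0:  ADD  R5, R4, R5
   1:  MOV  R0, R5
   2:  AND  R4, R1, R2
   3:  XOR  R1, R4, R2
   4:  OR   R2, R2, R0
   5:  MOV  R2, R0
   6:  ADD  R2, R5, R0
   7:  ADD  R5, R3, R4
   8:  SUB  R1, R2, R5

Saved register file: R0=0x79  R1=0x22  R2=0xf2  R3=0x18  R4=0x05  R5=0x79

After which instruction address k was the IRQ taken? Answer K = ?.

after  0: R0=0x24 R1=0x0d R2=0x27 R3=0x18 R4=0xe6 R5=0x79  N=0 Z=0
after  1: R0=0x79 R1=0x0d R2=0x27 R3=0x18 R4=0xe6 R5=0x79  N=0 Z=0
after  2: R0=0x79 R1=0x0d R2=0x27 R3=0x18 R4=0x05 R5=0x79  N=0 Z=0
after  3: R0=0x79 R1=0x22 R2=0x27 R3=0x18 R4=0x05 R5=0x79  N=0 Z=0
after  4: R0=0x79 R1=0x22 R2=0x7f R3=0x18 R4=0x05 R5=0x79  N=0 Z=0
after  5: R0=0x79 R1=0x22 R2=0x79 R3=0x18 R4=0x05 R5=0x79  N=0 Z=0
after  6: R0=0x79 R1=0x22 R2=0xf2 R3=0x18 R4=0x05 R5=0x79  N=1 Z=0
-- IRQ taken; context saved, return-PC = 7 --

K = 6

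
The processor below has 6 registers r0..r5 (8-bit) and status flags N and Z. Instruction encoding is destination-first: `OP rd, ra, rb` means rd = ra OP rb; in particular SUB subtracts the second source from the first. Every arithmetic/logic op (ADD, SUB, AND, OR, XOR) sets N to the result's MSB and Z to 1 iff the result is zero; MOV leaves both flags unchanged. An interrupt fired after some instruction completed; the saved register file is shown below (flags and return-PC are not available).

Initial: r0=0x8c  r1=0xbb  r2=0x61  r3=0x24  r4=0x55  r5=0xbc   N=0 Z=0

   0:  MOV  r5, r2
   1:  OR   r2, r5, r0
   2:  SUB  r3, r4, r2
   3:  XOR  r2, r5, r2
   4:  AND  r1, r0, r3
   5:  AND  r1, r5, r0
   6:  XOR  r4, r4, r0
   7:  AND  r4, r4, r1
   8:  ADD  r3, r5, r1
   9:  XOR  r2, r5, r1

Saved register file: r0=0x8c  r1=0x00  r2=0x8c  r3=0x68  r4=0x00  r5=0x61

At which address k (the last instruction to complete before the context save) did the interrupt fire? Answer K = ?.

K = 7

after  0: r0=0x8c r1=0xbb r2=0x61 r3=0x24 r4=0x55 r5=0x61  N=0 Z=0
after  1: r0=0x8c r1=0xbb r2=0xed r3=0x24 r4=0x55 r5=0x61  N=1 Z=0
after  2: r0=0x8c r1=0xbb r2=0xed r3=0x68 r4=0x55 r5=0x61  N=0 Z=0
after  3: r0=0x8c r1=0xbb r2=0x8c r3=0x68 r4=0x55 r5=0x61  N=1 Z=0
after  4: r0=0x8c r1=0x08 r2=0x8c r3=0x68 r4=0x55 r5=0x61  N=0 Z=0
after  5: r0=0x8c r1=0x00 r2=0x8c r3=0x68 r4=0x55 r5=0x61  N=0 Z=1
after  6: r0=0x8c r1=0x00 r2=0x8c r3=0x68 r4=0xd9 r5=0x61  N=1 Z=0
after  7: r0=0x8c r1=0x00 r2=0x8c r3=0x68 r4=0x00 r5=0x61  N=0 Z=1
-- IRQ taken; context saved, return-PC = 8 --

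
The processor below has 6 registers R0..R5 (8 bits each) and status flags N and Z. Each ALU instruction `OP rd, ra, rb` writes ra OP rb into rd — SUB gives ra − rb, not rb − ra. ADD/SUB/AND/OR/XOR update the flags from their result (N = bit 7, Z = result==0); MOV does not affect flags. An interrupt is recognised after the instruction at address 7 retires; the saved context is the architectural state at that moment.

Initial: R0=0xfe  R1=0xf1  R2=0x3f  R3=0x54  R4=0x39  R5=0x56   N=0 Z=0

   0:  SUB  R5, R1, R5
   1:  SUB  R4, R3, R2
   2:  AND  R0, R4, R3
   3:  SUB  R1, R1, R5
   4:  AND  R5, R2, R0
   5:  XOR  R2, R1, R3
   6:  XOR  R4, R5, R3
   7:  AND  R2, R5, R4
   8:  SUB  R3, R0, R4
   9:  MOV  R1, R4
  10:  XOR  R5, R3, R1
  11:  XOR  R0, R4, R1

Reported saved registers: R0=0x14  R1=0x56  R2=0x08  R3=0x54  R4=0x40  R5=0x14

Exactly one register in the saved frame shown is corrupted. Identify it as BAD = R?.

after  0: R0=0xfe R1=0xf1 R2=0x3f R3=0x54 R4=0x39 R5=0x9b  N=1 Z=0
after  1: R0=0xfe R1=0xf1 R2=0x3f R3=0x54 R4=0x15 R5=0x9b  N=0 Z=0
after  2: R0=0x14 R1=0xf1 R2=0x3f R3=0x54 R4=0x15 R5=0x9b  N=0 Z=0
after  3: R0=0x14 R1=0x56 R2=0x3f R3=0x54 R4=0x15 R5=0x9b  N=0 Z=0
after  4: R0=0x14 R1=0x56 R2=0x3f R3=0x54 R4=0x15 R5=0x14  N=0 Z=0
after  5: R0=0x14 R1=0x56 R2=0x02 R3=0x54 R4=0x15 R5=0x14  N=0 Z=0
after  6: R0=0x14 R1=0x56 R2=0x02 R3=0x54 R4=0x40 R5=0x14  N=0 Z=0
after  7: R0=0x14 R1=0x56 R2=0x00 R3=0x54 R4=0x40 R5=0x14  N=0 Z=1
-- IRQ taken; context saved, return-PC = 8 --
mismatch: R2: reported 0x08 vs actual 0x00

BAD = R2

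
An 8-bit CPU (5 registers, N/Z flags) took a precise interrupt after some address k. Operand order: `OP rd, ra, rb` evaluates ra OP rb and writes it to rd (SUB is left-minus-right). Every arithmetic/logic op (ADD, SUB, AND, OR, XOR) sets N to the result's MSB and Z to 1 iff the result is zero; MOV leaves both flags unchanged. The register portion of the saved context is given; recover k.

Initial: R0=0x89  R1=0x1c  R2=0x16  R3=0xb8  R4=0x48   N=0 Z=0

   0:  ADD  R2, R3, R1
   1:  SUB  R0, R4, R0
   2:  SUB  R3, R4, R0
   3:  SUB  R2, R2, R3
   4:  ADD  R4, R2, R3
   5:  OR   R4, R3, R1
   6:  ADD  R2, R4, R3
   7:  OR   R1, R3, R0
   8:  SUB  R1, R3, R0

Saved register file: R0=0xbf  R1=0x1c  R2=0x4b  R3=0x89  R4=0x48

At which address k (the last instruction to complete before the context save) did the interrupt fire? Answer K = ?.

after  0: R0=0x89 R1=0x1c R2=0xd4 R3=0xb8 R4=0x48  N=1 Z=0
after  1: R0=0xbf R1=0x1c R2=0xd4 R3=0xb8 R4=0x48  N=1 Z=0
after  2: R0=0xbf R1=0x1c R2=0xd4 R3=0x89 R4=0x48  N=1 Z=0
after  3: R0=0xbf R1=0x1c R2=0x4b R3=0x89 R4=0x48  N=0 Z=0
-- IRQ taken; context saved, return-PC = 4 --

K = 3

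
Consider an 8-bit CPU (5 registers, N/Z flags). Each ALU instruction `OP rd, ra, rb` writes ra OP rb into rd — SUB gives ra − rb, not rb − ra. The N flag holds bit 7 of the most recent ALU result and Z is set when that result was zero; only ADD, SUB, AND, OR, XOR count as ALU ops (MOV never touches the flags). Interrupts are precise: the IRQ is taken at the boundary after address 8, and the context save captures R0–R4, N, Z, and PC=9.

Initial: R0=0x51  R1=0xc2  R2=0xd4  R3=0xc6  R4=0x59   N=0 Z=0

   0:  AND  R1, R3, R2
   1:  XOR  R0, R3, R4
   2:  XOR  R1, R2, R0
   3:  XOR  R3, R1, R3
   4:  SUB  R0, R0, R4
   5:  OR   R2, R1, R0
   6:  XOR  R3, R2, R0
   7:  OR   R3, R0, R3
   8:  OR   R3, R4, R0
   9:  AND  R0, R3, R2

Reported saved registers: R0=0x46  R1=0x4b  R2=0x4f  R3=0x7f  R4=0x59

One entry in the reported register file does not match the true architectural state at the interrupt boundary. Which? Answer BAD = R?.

BAD = R3

after  0: R0=0x51 R1=0xc4 R2=0xd4 R3=0xc6 R4=0x59  N=1 Z=0
after  1: R0=0x9f R1=0xc4 R2=0xd4 R3=0xc6 R4=0x59  N=1 Z=0
after  2: R0=0x9f R1=0x4b R2=0xd4 R3=0xc6 R4=0x59  N=0 Z=0
after  3: R0=0x9f R1=0x4b R2=0xd4 R3=0x8d R4=0x59  N=1 Z=0
after  4: R0=0x46 R1=0x4b R2=0xd4 R3=0x8d R4=0x59  N=0 Z=0
after  5: R0=0x46 R1=0x4b R2=0x4f R3=0x8d R4=0x59  N=0 Z=0
after  6: R0=0x46 R1=0x4b R2=0x4f R3=0x09 R4=0x59  N=0 Z=0
after  7: R0=0x46 R1=0x4b R2=0x4f R3=0x4f R4=0x59  N=0 Z=0
after  8: R0=0x46 R1=0x4b R2=0x4f R3=0x5f R4=0x59  N=0 Z=0
-- IRQ taken; context saved, return-PC = 9 --
mismatch: R3: reported 0x7f vs actual 0x5f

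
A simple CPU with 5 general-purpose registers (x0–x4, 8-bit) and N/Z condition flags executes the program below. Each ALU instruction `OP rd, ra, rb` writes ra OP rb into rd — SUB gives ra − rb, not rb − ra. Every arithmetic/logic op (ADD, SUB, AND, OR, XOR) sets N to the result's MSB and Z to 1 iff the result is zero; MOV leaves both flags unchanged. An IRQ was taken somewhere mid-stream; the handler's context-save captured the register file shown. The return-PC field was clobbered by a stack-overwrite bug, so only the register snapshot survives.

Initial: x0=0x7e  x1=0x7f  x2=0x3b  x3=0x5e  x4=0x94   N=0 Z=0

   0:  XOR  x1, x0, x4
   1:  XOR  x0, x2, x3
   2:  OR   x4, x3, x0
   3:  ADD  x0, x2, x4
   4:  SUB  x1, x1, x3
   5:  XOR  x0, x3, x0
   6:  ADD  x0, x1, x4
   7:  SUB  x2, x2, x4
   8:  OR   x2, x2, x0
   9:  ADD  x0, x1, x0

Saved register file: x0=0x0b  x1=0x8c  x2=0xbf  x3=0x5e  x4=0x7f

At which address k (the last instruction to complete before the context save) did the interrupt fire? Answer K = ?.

after  0: x0=0x7e x1=0xea x2=0x3b x3=0x5e x4=0x94  N=1 Z=0
after  1: x0=0x65 x1=0xea x2=0x3b x3=0x5e x4=0x94  N=0 Z=0
after  2: x0=0x65 x1=0xea x2=0x3b x3=0x5e x4=0x7f  N=0 Z=0
after  3: x0=0xba x1=0xea x2=0x3b x3=0x5e x4=0x7f  N=1 Z=0
after  4: x0=0xba x1=0x8c x2=0x3b x3=0x5e x4=0x7f  N=1 Z=0
after  5: x0=0xe4 x1=0x8c x2=0x3b x3=0x5e x4=0x7f  N=1 Z=0
after  6: x0=0x0b x1=0x8c x2=0x3b x3=0x5e x4=0x7f  N=0 Z=0
after  7: x0=0x0b x1=0x8c x2=0xbc x3=0x5e x4=0x7f  N=1 Z=0
after  8: x0=0x0b x1=0x8c x2=0xbf x3=0x5e x4=0x7f  N=1 Z=0
-- IRQ taken; context saved, return-PC = 9 --

K = 8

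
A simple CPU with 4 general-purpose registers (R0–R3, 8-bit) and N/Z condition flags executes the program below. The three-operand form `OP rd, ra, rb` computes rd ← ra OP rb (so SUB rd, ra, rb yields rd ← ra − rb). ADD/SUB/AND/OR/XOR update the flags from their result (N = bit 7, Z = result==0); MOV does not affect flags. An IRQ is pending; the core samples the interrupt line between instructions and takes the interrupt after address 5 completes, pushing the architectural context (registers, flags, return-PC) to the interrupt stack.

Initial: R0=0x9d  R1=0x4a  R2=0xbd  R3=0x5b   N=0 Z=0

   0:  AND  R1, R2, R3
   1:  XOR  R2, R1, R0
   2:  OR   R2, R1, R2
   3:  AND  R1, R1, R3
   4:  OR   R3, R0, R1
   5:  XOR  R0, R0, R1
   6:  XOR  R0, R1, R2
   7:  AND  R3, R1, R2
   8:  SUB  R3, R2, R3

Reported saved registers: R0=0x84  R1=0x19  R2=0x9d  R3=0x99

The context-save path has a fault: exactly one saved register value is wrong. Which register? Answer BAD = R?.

after  0: R0=0x9d R1=0x19 R2=0xbd R3=0x5b  N=0 Z=0
after  1: R0=0x9d R1=0x19 R2=0x84 R3=0x5b  N=1 Z=0
after  2: R0=0x9d R1=0x19 R2=0x9d R3=0x5b  N=1 Z=0
after  3: R0=0x9d R1=0x19 R2=0x9d R3=0x5b  N=0 Z=0
after  4: R0=0x9d R1=0x19 R2=0x9d R3=0x9d  N=1 Z=0
after  5: R0=0x84 R1=0x19 R2=0x9d R3=0x9d  N=1 Z=0
-- IRQ taken; context saved, return-PC = 6 --
mismatch: R3: reported 0x99 vs actual 0x9d

BAD = R3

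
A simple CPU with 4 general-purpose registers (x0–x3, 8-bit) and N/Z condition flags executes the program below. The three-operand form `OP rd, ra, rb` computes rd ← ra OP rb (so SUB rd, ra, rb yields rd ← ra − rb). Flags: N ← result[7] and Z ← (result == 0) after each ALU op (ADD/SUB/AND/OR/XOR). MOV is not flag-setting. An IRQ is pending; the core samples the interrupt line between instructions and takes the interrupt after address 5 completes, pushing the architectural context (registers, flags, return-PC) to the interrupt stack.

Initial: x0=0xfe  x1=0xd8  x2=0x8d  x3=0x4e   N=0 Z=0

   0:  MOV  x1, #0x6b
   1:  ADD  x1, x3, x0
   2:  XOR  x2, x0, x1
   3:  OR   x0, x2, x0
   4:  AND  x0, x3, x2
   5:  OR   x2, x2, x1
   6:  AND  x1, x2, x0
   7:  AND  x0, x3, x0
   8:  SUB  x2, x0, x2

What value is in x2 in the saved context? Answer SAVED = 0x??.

after  0: x0=0xfe x1=0x6b x2=0x8d x3=0x4e  N=0 Z=0
after  1: x0=0xfe x1=0x4c x2=0x8d x3=0x4e  N=0 Z=0
after  2: x0=0xfe x1=0x4c x2=0xb2 x3=0x4e  N=1 Z=0
after  3: x0=0xfe x1=0x4c x2=0xb2 x3=0x4e  N=1 Z=0
after  4: x0=0x02 x1=0x4c x2=0xb2 x3=0x4e  N=0 Z=0
after  5: x0=0x02 x1=0x4c x2=0xfe x3=0x4e  N=1 Z=0
-- IRQ taken; context saved, return-PC = 6 --

SAVED = 0xfe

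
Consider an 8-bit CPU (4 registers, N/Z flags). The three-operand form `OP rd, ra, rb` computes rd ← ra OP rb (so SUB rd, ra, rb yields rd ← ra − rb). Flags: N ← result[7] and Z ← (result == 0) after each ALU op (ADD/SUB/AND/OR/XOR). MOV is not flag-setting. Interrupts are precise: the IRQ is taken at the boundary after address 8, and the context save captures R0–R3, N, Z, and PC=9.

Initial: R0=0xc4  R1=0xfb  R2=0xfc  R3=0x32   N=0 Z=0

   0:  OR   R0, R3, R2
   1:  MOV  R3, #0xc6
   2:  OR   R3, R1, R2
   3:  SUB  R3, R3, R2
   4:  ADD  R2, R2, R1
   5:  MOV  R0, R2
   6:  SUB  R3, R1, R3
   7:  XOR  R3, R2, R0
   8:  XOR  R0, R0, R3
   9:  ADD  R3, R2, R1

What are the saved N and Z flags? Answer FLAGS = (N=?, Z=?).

after  0: R0=0xfe R1=0xfb R2=0xfc R3=0x32  N=1 Z=0
after  1: R0=0xfe R1=0xfb R2=0xfc R3=0xc6  N=1 Z=0
after  2: R0=0xfe R1=0xfb R2=0xfc R3=0xff  N=1 Z=0
after  3: R0=0xfe R1=0xfb R2=0xfc R3=0x03  N=0 Z=0
after  4: R0=0xfe R1=0xfb R2=0xf7 R3=0x03  N=1 Z=0
after  5: R0=0xf7 R1=0xfb R2=0xf7 R3=0x03  N=1 Z=0
after  6: R0=0xf7 R1=0xfb R2=0xf7 R3=0xf8  N=1 Z=0
after  7: R0=0xf7 R1=0xfb R2=0xf7 R3=0x00  N=0 Z=1
after  8: R0=0xf7 R1=0xfb R2=0xf7 R3=0x00  N=1 Z=0
-- IRQ taken; context saved, return-PC = 9 --

FLAGS = (N=1, Z=0)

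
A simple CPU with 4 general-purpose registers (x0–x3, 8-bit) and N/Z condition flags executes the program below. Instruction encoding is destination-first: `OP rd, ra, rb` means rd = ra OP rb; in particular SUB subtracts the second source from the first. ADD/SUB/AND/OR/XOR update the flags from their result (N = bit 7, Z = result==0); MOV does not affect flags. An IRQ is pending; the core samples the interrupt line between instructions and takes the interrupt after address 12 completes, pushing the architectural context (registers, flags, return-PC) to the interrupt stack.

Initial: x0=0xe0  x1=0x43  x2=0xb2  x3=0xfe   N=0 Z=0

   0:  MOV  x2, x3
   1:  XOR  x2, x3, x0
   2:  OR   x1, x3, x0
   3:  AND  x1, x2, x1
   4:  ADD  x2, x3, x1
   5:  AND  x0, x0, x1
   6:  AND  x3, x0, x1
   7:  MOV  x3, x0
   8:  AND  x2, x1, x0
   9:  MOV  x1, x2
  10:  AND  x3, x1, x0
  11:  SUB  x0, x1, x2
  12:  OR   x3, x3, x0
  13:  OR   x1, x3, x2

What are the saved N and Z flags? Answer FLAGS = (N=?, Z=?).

FLAGS = (N=0, Z=1)

after  0: x0=0xe0 x1=0x43 x2=0xfe x3=0xfe  N=0 Z=0
after  1: x0=0xe0 x1=0x43 x2=0x1e x3=0xfe  N=0 Z=0
after  2: x0=0xe0 x1=0xfe x2=0x1e x3=0xfe  N=1 Z=0
after  3: x0=0xe0 x1=0x1e x2=0x1e x3=0xfe  N=0 Z=0
after  4: x0=0xe0 x1=0x1e x2=0x1c x3=0xfe  N=0 Z=0
after  5: x0=0x00 x1=0x1e x2=0x1c x3=0xfe  N=0 Z=1
after  6: x0=0x00 x1=0x1e x2=0x1c x3=0x00  N=0 Z=1
after  7: x0=0x00 x1=0x1e x2=0x1c x3=0x00  N=0 Z=1
after  8: x0=0x00 x1=0x1e x2=0x00 x3=0x00  N=0 Z=1
after  9: x0=0x00 x1=0x00 x2=0x00 x3=0x00  N=0 Z=1
after 10: x0=0x00 x1=0x00 x2=0x00 x3=0x00  N=0 Z=1
after 11: x0=0x00 x1=0x00 x2=0x00 x3=0x00  N=0 Z=1
after 12: x0=0x00 x1=0x00 x2=0x00 x3=0x00  N=0 Z=1
-- IRQ taken; context saved, return-PC = 13 --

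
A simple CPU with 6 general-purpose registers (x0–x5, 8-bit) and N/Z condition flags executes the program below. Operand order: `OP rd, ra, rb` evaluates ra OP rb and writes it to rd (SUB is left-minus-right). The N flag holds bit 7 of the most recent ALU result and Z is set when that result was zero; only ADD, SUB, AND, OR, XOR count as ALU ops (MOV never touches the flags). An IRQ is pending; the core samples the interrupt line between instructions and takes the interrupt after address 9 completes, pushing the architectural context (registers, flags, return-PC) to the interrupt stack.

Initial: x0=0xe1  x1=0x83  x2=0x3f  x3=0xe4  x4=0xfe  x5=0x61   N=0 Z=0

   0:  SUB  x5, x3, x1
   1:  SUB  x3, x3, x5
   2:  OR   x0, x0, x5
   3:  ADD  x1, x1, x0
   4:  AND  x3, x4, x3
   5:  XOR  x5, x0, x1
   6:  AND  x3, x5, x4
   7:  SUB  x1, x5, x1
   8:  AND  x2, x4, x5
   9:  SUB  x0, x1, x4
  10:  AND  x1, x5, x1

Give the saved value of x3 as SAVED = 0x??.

SAVED = 0x84

after  0: x0=0xe1 x1=0x83 x2=0x3f x3=0xe4 x4=0xfe x5=0x61  N=0 Z=0
after  1: x0=0xe1 x1=0x83 x2=0x3f x3=0x83 x4=0xfe x5=0x61  N=1 Z=0
after  2: x0=0xe1 x1=0x83 x2=0x3f x3=0x83 x4=0xfe x5=0x61  N=1 Z=0
after  3: x0=0xe1 x1=0x64 x2=0x3f x3=0x83 x4=0xfe x5=0x61  N=0 Z=0
after  4: x0=0xe1 x1=0x64 x2=0x3f x3=0x82 x4=0xfe x5=0x61  N=1 Z=0
after  5: x0=0xe1 x1=0x64 x2=0x3f x3=0x82 x4=0xfe x5=0x85  N=1 Z=0
after  6: x0=0xe1 x1=0x64 x2=0x3f x3=0x84 x4=0xfe x5=0x85  N=1 Z=0
after  7: x0=0xe1 x1=0x21 x2=0x3f x3=0x84 x4=0xfe x5=0x85  N=0 Z=0
after  8: x0=0xe1 x1=0x21 x2=0x84 x3=0x84 x4=0xfe x5=0x85  N=1 Z=0
after  9: x0=0x23 x1=0x21 x2=0x84 x3=0x84 x4=0xfe x5=0x85  N=0 Z=0
-- IRQ taken; context saved, return-PC = 10 --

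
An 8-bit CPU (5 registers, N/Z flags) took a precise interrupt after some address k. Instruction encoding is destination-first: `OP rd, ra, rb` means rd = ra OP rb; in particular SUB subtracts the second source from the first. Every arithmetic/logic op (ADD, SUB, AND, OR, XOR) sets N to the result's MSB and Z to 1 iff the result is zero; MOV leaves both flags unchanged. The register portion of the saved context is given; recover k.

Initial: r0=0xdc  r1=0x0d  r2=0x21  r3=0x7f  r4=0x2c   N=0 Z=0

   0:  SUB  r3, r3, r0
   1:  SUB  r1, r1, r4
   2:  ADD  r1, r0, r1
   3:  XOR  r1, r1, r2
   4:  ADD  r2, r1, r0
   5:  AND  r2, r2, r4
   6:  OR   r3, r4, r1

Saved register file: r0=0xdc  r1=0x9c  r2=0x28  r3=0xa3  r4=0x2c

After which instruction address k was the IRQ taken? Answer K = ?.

after  0: r0=0xdc r1=0x0d r2=0x21 r3=0xa3 r4=0x2c  N=1 Z=0
after  1: r0=0xdc r1=0xe1 r2=0x21 r3=0xa3 r4=0x2c  N=1 Z=0
after  2: r0=0xdc r1=0xbd r2=0x21 r3=0xa3 r4=0x2c  N=1 Z=0
after  3: r0=0xdc r1=0x9c r2=0x21 r3=0xa3 r4=0x2c  N=1 Z=0
after  4: r0=0xdc r1=0x9c r2=0x78 r3=0xa3 r4=0x2c  N=0 Z=0
after  5: r0=0xdc r1=0x9c r2=0x28 r3=0xa3 r4=0x2c  N=0 Z=0
-- IRQ taken; context saved, return-PC = 6 --

K = 5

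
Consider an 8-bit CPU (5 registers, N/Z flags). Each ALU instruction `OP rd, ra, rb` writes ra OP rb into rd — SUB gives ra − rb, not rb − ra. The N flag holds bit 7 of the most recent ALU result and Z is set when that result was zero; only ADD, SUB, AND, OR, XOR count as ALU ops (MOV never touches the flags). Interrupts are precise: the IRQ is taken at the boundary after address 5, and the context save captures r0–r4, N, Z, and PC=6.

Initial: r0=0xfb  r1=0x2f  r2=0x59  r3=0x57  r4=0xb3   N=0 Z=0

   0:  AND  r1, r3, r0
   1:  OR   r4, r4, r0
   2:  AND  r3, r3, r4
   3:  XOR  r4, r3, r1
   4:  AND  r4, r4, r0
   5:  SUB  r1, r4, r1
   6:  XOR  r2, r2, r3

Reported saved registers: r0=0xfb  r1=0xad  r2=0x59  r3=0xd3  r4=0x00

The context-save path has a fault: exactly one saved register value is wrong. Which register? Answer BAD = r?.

after  0: r0=0xfb r1=0x53 r2=0x59 r3=0x57 r4=0xb3  N=0 Z=0
after  1: r0=0xfb r1=0x53 r2=0x59 r3=0x57 r4=0xfb  N=1 Z=0
after  2: r0=0xfb r1=0x53 r2=0x59 r3=0x53 r4=0xfb  N=0 Z=0
after  3: r0=0xfb r1=0x53 r2=0x59 r3=0x53 r4=0x00  N=0 Z=1
after  4: r0=0xfb r1=0x53 r2=0x59 r3=0x53 r4=0x00  N=0 Z=1
after  5: r0=0xfb r1=0xad r2=0x59 r3=0x53 r4=0x00  N=1 Z=0
-- IRQ taken; context saved, return-PC = 6 --
mismatch: r3: reported 0xd3 vs actual 0x53

BAD = r3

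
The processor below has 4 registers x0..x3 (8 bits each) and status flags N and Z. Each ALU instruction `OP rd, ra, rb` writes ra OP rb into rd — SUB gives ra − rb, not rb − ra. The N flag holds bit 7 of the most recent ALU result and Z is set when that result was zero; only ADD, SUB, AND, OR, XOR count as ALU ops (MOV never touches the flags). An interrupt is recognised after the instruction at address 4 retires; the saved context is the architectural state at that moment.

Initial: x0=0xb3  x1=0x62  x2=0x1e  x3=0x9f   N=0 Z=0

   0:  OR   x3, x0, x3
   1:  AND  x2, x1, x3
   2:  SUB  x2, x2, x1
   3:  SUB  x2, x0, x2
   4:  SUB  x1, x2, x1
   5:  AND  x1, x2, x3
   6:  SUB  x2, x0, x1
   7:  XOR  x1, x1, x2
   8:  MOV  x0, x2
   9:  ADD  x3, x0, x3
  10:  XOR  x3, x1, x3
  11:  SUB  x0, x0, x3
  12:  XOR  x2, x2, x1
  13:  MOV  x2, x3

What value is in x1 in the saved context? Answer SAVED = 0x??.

SAVED = 0x91

after  0: x0=0xb3 x1=0x62 x2=0x1e x3=0xbf  N=1 Z=0
after  1: x0=0xb3 x1=0x62 x2=0x22 x3=0xbf  N=0 Z=0
after  2: x0=0xb3 x1=0x62 x2=0xc0 x3=0xbf  N=1 Z=0
after  3: x0=0xb3 x1=0x62 x2=0xf3 x3=0xbf  N=1 Z=0
after  4: x0=0xb3 x1=0x91 x2=0xf3 x3=0xbf  N=1 Z=0
-- IRQ taken; context saved, return-PC = 5 --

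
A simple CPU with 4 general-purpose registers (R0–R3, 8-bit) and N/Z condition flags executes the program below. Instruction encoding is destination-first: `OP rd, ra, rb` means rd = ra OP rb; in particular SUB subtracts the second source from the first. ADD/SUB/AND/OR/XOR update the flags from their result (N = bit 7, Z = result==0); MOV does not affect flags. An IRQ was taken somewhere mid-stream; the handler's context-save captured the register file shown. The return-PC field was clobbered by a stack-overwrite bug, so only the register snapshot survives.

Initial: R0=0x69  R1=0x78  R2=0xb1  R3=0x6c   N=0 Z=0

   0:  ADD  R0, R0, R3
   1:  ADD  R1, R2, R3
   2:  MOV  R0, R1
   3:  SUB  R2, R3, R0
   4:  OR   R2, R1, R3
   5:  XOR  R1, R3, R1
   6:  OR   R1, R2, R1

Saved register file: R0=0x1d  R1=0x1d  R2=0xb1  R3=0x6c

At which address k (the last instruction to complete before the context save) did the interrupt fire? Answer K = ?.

after  0: R0=0xd5 R1=0x78 R2=0xb1 R3=0x6c  N=1 Z=0
after  1: R0=0xd5 R1=0x1d R2=0xb1 R3=0x6c  N=0 Z=0
after  2: R0=0x1d R1=0x1d R2=0xb1 R3=0x6c  N=0 Z=0
-- IRQ taken; context saved, return-PC = 3 --

K = 2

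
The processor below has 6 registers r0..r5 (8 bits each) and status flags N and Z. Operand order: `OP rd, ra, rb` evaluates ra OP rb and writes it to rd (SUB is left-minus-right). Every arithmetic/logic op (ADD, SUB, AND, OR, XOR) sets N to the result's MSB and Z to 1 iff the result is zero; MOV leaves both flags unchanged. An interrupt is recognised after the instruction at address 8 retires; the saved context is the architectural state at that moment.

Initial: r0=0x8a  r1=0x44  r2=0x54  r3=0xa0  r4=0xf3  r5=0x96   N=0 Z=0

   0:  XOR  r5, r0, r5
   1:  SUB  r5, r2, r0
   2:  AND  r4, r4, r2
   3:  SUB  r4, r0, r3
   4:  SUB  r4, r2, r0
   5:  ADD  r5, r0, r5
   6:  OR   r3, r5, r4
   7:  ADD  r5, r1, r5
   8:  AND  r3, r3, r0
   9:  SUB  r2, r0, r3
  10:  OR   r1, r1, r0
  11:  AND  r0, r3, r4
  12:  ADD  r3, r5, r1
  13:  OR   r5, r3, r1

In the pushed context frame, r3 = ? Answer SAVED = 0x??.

SAVED = 0x8a

after  0: r0=0x8a r1=0x44 r2=0x54 r3=0xa0 r4=0xf3 r5=0x1c  N=0 Z=0
after  1: r0=0x8a r1=0x44 r2=0x54 r3=0xa0 r4=0xf3 r5=0xca  N=1 Z=0
after  2: r0=0x8a r1=0x44 r2=0x54 r3=0xa0 r4=0x50 r5=0xca  N=0 Z=0
after  3: r0=0x8a r1=0x44 r2=0x54 r3=0xa0 r4=0xea r5=0xca  N=1 Z=0
after  4: r0=0x8a r1=0x44 r2=0x54 r3=0xa0 r4=0xca r5=0xca  N=1 Z=0
after  5: r0=0x8a r1=0x44 r2=0x54 r3=0xa0 r4=0xca r5=0x54  N=0 Z=0
after  6: r0=0x8a r1=0x44 r2=0x54 r3=0xde r4=0xca r5=0x54  N=1 Z=0
after  7: r0=0x8a r1=0x44 r2=0x54 r3=0xde r4=0xca r5=0x98  N=1 Z=0
after  8: r0=0x8a r1=0x44 r2=0x54 r3=0x8a r4=0xca r5=0x98  N=1 Z=0
-- IRQ taken; context saved, return-PC = 9 --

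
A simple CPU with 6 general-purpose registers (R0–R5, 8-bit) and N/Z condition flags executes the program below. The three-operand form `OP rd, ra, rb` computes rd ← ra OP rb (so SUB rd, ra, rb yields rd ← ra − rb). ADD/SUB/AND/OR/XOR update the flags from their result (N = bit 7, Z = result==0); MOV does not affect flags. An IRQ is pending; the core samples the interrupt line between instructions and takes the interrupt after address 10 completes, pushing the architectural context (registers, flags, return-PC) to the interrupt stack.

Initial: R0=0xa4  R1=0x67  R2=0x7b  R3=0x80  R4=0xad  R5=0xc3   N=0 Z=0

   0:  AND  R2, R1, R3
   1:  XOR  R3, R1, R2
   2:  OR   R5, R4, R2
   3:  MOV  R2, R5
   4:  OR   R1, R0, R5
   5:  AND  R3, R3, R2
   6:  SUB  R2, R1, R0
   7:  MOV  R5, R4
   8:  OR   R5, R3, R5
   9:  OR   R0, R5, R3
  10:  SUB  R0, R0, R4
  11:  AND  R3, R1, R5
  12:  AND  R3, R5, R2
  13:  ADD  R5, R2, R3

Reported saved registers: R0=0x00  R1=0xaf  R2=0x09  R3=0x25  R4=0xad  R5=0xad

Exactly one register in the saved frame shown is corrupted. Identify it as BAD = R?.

BAD = R1

after  0: R0=0xa4 R1=0x67 R2=0x00 R3=0x80 R4=0xad R5=0xc3  N=0 Z=1
after  1: R0=0xa4 R1=0x67 R2=0x00 R3=0x67 R4=0xad R5=0xc3  N=0 Z=0
after  2: R0=0xa4 R1=0x67 R2=0x00 R3=0x67 R4=0xad R5=0xad  N=1 Z=0
after  3: R0=0xa4 R1=0x67 R2=0xad R3=0x67 R4=0xad R5=0xad  N=1 Z=0
after  4: R0=0xa4 R1=0xad R2=0xad R3=0x67 R4=0xad R5=0xad  N=1 Z=0
after  5: R0=0xa4 R1=0xad R2=0xad R3=0x25 R4=0xad R5=0xad  N=0 Z=0
after  6: R0=0xa4 R1=0xad R2=0x09 R3=0x25 R4=0xad R5=0xad  N=0 Z=0
after  7: R0=0xa4 R1=0xad R2=0x09 R3=0x25 R4=0xad R5=0xad  N=0 Z=0
after  8: R0=0xa4 R1=0xad R2=0x09 R3=0x25 R4=0xad R5=0xad  N=1 Z=0
after  9: R0=0xad R1=0xad R2=0x09 R3=0x25 R4=0xad R5=0xad  N=1 Z=0
after 10: R0=0x00 R1=0xad R2=0x09 R3=0x25 R4=0xad R5=0xad  N=0 Z=1
-- IRQ taken; context saved, return-PC = 11 --
mismatch: R1: reported 0xaf vs actual 0xad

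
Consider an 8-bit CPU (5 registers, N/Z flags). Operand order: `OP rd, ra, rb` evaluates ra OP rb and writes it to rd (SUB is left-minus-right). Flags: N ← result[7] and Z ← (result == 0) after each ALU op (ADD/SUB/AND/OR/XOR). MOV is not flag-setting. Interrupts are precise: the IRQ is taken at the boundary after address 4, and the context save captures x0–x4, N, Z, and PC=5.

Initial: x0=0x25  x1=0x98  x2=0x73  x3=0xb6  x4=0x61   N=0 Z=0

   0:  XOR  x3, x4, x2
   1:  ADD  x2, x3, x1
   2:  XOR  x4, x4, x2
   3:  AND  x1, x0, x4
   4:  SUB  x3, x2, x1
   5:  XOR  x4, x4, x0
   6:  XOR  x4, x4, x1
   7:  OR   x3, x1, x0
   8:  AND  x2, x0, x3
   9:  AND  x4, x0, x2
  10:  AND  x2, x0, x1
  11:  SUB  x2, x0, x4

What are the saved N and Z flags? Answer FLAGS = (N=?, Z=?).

after  0: x0=0x25 x1=0x98 x2=0x73 x3=0x12 x4=0x61  N=0 Z=0
after  1: x0=0x25 x1=0x98 x2=0xaa x3=0x12 x4=0x61  N=1 Z=0
after  2: x0=0x25 x1=0x98 x2=0xaa x3=0x12 x4=0xcb  N=1 Z=0
after  3: x0=0x25 x1=0x01 x2=0xaa x3=0x12 x4=0xcb  N=0 Z=0
after  4: x0=0x25 x1=0x01 x2=0xaa x3=0xa9 x4=0xcb  N=1 Z=0
-- IRQ taken; context saved, return-PC = 5 --

FLAGS = (N=1, Z=0)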